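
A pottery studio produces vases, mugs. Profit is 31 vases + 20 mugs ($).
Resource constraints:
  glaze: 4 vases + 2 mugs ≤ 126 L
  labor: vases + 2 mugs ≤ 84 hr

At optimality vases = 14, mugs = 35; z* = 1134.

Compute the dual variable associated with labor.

3

Both glaze and labor are binding at x*.
The binding rows give the dual system: 4·y_glaze + 1·y_labor = 31 and 2·y_glaze + 2·y_labor = 20.
Solving: y_glaze = 7, y_labor = 3.
Shadow price of labor = 3.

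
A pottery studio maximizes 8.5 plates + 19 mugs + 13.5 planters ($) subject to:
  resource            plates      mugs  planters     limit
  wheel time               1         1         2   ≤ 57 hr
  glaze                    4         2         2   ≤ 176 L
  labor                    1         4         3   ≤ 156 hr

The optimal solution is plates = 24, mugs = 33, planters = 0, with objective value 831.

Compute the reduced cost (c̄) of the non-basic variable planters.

-7

At the optimum: wheel time uses 57 of 57 (binding); glaze uses 162 of 176 (slack = 14); labor uses 156 of 156 (binding).
By complementary slackness, y = 0 for the non-binding constraint.
Dual feasibility on the basic columns requires 1·y_wheel time + 1·y_labor = 8.5, 1·y_wheel time + 4·y_labor = 19.
Solving: y_wheel time = 5, y_labor = 3.5.
Reduced cost of planters: c₃ − yᵀa₃ = 13.5 − (5·2 + 3.5·3) = 13.5 − 20.5 = -7.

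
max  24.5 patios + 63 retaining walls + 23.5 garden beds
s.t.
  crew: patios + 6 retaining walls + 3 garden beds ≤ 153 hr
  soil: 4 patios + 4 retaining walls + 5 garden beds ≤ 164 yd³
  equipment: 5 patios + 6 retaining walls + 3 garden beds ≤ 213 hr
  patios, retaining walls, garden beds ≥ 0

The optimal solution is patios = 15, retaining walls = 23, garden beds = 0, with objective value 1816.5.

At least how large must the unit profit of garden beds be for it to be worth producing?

At the optimum: crew uses 153 of 153 (binding); soil uses 152 of 164 (slack = 12); equipment uses 213 of 213 (binding).
Slack constraints have shadow price 0 (complementary slackness).
The binding rows give the dual system: 1·y_crew + 5·y_equipment = 24.5 and 6·y_crew + 6·y_equipment = 63.
→ y_crew = 7 and y_equipment = 3.5.
garden beds enters the basis when its profit ≥ yᵀa₃ = 7·3 + 3.5·3 = 31.5.

31.5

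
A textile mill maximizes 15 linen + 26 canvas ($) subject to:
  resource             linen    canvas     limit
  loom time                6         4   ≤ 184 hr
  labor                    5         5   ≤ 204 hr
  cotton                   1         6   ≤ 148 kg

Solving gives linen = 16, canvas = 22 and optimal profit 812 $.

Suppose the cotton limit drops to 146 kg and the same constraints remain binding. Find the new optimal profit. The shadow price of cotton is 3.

Δb = -2, so new z* = 812 + (3)·(-2) = 812 − 6 = 806.

806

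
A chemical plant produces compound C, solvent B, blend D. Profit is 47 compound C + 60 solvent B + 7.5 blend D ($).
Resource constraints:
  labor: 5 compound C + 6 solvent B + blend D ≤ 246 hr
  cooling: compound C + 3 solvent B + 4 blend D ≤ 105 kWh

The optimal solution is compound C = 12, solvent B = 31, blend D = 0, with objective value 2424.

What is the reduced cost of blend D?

At the optimum: labor uses 246 of 246 (binding); cooling uses 105 of 105 (binding).
The binding rows give the dual system: 5·y_labor + 1·y_cooling = 47 and 6·y_labor + 3·y_cooling = 60.
This yields shadow prices y_labor = 9, y_cooling = 2.
Reduced cost of blend D: c₃ − yᵀa₃ = 7.5 − (9·1 + 2·4) = 7.5 − 17 = -9.5.

-9.5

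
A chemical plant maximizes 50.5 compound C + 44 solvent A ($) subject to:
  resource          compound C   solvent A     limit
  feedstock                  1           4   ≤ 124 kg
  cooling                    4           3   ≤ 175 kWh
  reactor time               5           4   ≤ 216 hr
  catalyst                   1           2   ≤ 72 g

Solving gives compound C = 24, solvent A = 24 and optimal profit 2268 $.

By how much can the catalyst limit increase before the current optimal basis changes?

1.5

Binding constraints: reactor time, catalyst. The basis is B = [[5,4],[1,2]] with det 6.
Per unit increase in catalyst, x* moves by d = (-0.6667, 0.8333).
The basis stays optimal until feedstock becomes binding; allowable increase = 1.5 g.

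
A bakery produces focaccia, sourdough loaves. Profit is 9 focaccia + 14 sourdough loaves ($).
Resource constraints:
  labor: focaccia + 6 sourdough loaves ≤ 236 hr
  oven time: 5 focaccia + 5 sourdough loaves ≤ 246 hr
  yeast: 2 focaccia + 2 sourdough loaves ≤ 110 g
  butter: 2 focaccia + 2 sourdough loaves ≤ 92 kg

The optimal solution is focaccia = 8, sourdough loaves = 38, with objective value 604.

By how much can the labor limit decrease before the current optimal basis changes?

190

Binding constraints: labor, butter. The basis is B = [[1,6],[2,2]] with det -10.
Per unit decrease in labor, x* moves by d = (0.2, -0.2).
The basis stays optimal until sourdough loaves reaches 0; allowable decrease = 190 hr.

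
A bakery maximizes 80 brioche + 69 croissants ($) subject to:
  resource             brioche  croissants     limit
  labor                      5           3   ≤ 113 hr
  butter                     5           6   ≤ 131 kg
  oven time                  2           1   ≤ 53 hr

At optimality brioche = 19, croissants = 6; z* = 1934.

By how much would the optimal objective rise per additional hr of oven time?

Binding: labor and butter. Non-binding: oven time (9 unused).
Since oven time is not tight, its dual is 0.
From A_Bᵀ y = c: 5·y_labor + 5·y_butter = 80; 3·y_labor + 6·y_butter = 69.
This yields shadow prices y_labor = 9, y_butter = 7.
Shadow price of oven time = 0.

0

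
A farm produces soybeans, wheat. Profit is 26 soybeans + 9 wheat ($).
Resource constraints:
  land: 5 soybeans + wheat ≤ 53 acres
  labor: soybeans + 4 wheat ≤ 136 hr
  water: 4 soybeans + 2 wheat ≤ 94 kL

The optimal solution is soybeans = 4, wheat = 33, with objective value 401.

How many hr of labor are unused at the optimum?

labor used = 1·4 + 4·33 = 136; slack = 136 − 136 = 0.

0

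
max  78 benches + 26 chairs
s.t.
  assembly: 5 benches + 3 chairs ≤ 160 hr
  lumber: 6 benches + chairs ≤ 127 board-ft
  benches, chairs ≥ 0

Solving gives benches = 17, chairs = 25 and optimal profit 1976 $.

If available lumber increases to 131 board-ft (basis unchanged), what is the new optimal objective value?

Check each constraint at x*: assembly 160/160 (tight); lumber 127/127 (tight).
The binding rows give the dual system: 5·y_assembly + 6·y_lumber = 78 and 3·y_assembly + 1·y_lumber = 26.
Solving: y_assembly = 6, y_lumber = 8.
Δz = y_lumber·Δb = 8 × (4) = 32, so new z* = 1976 + 32 = 2008.

2008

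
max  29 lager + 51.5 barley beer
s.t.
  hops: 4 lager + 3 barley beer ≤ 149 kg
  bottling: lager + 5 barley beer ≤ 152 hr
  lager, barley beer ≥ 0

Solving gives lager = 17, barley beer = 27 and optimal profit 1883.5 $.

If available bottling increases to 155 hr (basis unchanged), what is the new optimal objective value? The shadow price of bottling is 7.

Δb = 3, so new z* = 1883.5 + (7)·(3) = 1883.5 + 21 = 1904.5.

1904.5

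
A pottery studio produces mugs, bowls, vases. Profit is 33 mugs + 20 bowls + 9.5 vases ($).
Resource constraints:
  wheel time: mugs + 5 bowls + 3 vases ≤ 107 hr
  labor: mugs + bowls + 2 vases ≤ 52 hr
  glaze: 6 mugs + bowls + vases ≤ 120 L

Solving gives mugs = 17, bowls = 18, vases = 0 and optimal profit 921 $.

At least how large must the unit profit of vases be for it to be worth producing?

At the optimum: wheel time uses 107 of 107 (binding); labor uses 35 of 52 (slack = 17); glaze uses 120 of 120 (binding).
Slack constraints have shadow price 0 (complementary slackness).
From A_Bᵀ y = c: 1·y_wheel time + 6·y_glaze = 33; 5·y_wheel time + 1·y_glaze = 20.
→ y_wheel time = 3 and y_glaze = 5.
vases enters the basis when its profit ≥ yᵀa₃ = 3·3 + 5·1 = 14.

14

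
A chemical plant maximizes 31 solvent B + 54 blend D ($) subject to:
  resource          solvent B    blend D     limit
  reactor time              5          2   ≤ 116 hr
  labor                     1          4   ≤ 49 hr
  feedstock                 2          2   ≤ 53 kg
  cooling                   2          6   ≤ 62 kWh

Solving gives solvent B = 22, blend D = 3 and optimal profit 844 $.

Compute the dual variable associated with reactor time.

Check each constraint at x*: reactor time 116/116 (tight); labor 34/49 (slack 15); feedstock 50/53 (slack 3); cooling 62/62 (tight).
Since labor, feedstock are not tight, their duals are 0.
Dual feasibility on the basic columns requires 5·y_reactor time + 2·y_cooling = 31, 2·y_reactor time + 6·y_cooling = 54.
This yields shadow prices y_reactor time = 3, y_cooling = 8.
Shadow price of reactor time = 3.

3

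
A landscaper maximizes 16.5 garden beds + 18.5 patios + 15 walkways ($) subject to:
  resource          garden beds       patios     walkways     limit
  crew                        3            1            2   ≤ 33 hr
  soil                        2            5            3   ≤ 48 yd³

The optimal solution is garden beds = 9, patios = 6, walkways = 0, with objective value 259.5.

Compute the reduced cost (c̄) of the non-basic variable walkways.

-1

Check each constraint at x*: crew 33/33 (tight); soil 48/48 (tight).
Dual feasibility on the basic columns requires 3·y_crew + 2·y_soil = 16.5, 1·y_crew + 5·y_soil = 18.5.
This yields shadow prices y_crew = 3.5, y_soil = 3.
Reduced cost of walkways: c₃ − yᵀa₃ = 15 − (3.5·2 + 3·3) = 15 − 16 = -1.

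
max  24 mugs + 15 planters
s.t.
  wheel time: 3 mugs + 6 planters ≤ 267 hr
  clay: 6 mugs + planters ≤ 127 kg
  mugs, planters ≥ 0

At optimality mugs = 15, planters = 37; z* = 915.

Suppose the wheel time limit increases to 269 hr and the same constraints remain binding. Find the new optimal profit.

Both wheel time and clay are binding at x*.
From A_Bᵀ y = c: 3·y_wheel time + 6·y_clay = 24; 6·y_wheel time + 1·y_clay = 15.
→ y_wheel time = 2 and y_clay = 3.
Δz = y_wheel time·Δb = 2 × (2) = 4, so new z* = 915 + 4 = 919.

919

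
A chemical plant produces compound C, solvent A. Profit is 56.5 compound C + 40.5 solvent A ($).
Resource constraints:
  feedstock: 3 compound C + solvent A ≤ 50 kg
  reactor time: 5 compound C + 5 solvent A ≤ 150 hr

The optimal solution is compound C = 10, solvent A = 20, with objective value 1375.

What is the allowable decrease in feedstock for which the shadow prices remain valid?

20

Binding constraints: feedstock, reactor time. The basis is B = [[3,1],[5,5]] with det 10.
Per unit decrease in feedstock, x* moves by d = (-0.5, 0.5).
The basis stays optimal until compound C reaches 0; allowable decrease = 20 kg.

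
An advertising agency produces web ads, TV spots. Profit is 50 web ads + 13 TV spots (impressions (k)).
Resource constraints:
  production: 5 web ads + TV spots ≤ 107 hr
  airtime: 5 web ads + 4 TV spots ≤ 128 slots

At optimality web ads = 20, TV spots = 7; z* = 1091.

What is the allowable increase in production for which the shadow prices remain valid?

Binding constraints: production, airtime. The basis is B = [[5,1],[5,4]] with det 15.
Per unit increase in production, x* moves by d = (0.2667, -0.3333).
The basis stays optimal until TV spots reaches 0; allowable increase = 21 hr.

21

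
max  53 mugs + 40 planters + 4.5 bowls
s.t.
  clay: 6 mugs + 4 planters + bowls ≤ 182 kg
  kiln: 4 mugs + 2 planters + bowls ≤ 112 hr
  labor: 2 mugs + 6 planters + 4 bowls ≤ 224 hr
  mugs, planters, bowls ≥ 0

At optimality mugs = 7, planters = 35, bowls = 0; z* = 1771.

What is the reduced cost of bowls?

-8

Check each constraint at x*: clay 182/182 (tight); kiln 98/112 (slack 14); labor 224/224 (tight).
Since kiln is not tight, its dual is 0.
The binding rows give the dual system: 6·y_clay + 2·y_labor = 53 and 4·y_clay + 6·y_labor = 40.
→ y_clay = 8.5 and y_labor = 1.
Reduced cost of bowls: c₃ − yᵀa₃ = 4.5 − (8.5·1 + 1·4) = 4.5 − 12.5 = -8.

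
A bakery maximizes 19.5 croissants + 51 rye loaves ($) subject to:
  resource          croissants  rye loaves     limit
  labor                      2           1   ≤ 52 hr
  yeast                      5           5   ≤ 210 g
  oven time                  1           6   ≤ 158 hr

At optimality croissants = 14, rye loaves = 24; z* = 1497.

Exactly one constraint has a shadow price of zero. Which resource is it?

yeast

labor: 52/52 (binding)
yeast: 190/210 (slack 20)
oven time: 158/158 (binding)
By complementary slackness, a constraint with positive slack has shadow price 0 → yeast.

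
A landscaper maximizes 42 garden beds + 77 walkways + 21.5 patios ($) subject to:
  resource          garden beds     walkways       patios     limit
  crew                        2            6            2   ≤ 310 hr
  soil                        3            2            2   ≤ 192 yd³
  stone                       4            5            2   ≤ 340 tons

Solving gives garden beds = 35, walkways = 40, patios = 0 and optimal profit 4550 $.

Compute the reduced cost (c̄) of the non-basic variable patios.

Check each constraint at x*: crew 310/310 (tight); soil 185/192 (slack 7); stone 340/340 (tight).
By complementary slackness, y = 0 for the non-binding constraint.
Dual feasibility on the basic columns requires 2·y_crew + 4·y_stone = 42, 6·y_crew + 5·y_stone = 77.
→ y_crew = 7 and y_stone = 7.
Reduced cost of patios: c₃ − yᵀa₃ = 21.5 − (7·2 + 7·2) = 21.5 − 28 = -6.5.

-6.5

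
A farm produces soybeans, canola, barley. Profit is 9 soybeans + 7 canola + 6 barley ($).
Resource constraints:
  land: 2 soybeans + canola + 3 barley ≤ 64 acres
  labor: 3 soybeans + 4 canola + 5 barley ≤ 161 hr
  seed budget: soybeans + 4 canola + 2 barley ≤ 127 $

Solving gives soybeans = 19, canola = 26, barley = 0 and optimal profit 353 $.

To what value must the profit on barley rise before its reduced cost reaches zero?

Check each constraint at x*: land 64/64 (tight); labor 161/161 (tight); seed budget 123/127 (slack 4).
Slack constraints have shadow price 0 (complementary slackness).
Dual feasibility on the basic columns requires 2·y_land + 3·y_labor = 9, 1·y_land + 4·y_labor = 7.
Solving: y_land = 3, y_labor = 1.
barley enters the basis when its profit ≥ yᵀa₃ = 3·3 + 1·5 = 14.

14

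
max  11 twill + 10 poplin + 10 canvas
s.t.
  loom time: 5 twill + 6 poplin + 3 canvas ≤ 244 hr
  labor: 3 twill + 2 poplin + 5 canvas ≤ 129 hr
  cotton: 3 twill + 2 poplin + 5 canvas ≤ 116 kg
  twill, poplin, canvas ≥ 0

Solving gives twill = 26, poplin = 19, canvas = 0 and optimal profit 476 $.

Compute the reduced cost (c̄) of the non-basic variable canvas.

-3

Binding: loom time and cotton. Non-binding: labor (13 unused).
Slack constraints have shadow price 0 (complementary slackness).
The binding rows give the dual system: 5·y_loom time + 3·y_cotton = 11 and 6·y_loom time + 2·y_cotton = 10.
Solving: y_loom time = 1, y_cotton = 2.
Reduced cost of canvas: c₃ − yᵀa₃ = 10 − (1·3 + 2·5) = 10 − 13 = -3.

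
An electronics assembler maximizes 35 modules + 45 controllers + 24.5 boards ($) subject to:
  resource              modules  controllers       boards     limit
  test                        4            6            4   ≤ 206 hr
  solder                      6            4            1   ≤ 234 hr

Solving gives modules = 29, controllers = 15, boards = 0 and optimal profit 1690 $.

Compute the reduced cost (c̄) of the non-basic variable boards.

-3

At the optimum: test uses 206 of 206 (binding); solder uses 234 of 234 (binding).
From A_Bᵀ y = c: 4·y_test + 6·y_solder = 35; 6·y_test + 4·y_solder = 45.
→ y_test = 6.5 and y_solder = 1.5.
Reduced cost of boards: c₃ − yᵀa₃ = 24.5 − (6.5·4 + 1.5·1) = 24.5 − 27.5 = -3.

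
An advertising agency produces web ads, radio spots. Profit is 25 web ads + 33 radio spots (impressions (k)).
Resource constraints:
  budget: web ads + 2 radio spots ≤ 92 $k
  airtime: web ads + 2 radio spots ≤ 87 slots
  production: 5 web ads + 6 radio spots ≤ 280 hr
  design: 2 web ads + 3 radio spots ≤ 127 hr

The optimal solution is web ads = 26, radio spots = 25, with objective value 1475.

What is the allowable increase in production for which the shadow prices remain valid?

37.5

Binding constraints: production, design. The basis is B = [[5,6],[2,3]] with det 3.
Per unit increase in production, x* moves by d = (1, -0.6667).
The basis stays optimal until radio spots reaches 0; allowable increase = 37.5 hr.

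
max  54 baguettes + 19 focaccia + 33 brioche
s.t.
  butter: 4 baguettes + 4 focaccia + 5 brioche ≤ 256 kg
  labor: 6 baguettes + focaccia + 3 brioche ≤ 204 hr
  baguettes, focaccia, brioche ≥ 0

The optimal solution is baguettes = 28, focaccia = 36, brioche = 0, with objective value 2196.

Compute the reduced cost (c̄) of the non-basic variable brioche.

At the optimum: butter uses 256 of 256 (binding); labor uses 204 of 204 (binding).
The binding rows give the dual system: 4·y_butter + 6·y_labor = 54 and 4·y_butter + 1·y_labor = 19.
This yields shadow prices y_butter = 3, y_labor = 7.
Reduced cost of brioche: c₃ − yᵀa₃ = 33 − (3·5 + 7·3) = 33 − 36 = -3.

-3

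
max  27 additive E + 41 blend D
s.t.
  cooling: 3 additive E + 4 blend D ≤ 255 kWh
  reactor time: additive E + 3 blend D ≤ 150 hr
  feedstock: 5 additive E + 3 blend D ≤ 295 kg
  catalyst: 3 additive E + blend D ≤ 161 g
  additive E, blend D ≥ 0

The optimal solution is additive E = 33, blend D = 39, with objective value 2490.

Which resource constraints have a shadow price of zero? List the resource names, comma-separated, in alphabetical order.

catalyst, feedstock

cooling: 255/255 (binding)
reactor time: 150/150 (binding)
feedstock: 282/295 (slack 13)
catalyst: 138/161 (slack 23)
By complementary slackness, a constraint with positive slack has shadow price 0 → catalyst, feedstock.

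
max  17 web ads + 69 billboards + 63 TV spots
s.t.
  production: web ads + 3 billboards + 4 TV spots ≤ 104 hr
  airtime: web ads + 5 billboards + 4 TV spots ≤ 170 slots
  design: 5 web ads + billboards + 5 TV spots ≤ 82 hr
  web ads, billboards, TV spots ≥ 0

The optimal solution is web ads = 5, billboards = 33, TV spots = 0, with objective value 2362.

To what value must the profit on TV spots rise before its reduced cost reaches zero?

68

Binding: production and airtime. Non-binding: design (24 unused).
Slack constraints have shadow price 0 (complementary slackness).
Dual feasibility on the basic columns requires 1·y_production + 1·y_airtime = 17, 3·y_production + 5·y_airtime = 69.
→ y_production = 8 and y_airtime = 9.
TV spots enters the basis when its profit ≥ yᵀa₃ = 8·4 + 9·4 = 68.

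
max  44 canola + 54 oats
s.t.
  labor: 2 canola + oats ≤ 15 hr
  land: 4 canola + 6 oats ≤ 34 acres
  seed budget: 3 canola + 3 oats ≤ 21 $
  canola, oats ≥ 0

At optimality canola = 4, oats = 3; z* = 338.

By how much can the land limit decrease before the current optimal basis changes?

6

Binding constraints: land, seed budget. The basis is B = [[4,6],[3,3]] with det -6.
Per unit decrease in land, x* moves by d = (0.5, -0.5).
The basis stays optimal until oats reaches 0; allowable decrease = 6 acres.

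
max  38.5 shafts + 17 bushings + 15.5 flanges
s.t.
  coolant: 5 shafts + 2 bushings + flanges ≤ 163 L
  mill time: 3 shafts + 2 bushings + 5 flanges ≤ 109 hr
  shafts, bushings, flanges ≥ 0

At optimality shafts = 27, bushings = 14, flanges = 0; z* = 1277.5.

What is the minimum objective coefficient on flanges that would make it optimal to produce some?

Both coolant and mill time are binding at x*.
Dual feasibility on the basic columns requires 5·y_coolant + 3·y_mill time = 38.5, 2·y_coolant + 2·y_mill time = 17.
This yields shadow prices y_coolant = 6.5, y_mill time = 2.
flanges enters the basis when its profit ≥ yᵀa₃ = 6.5·1 + 2·5 = 16.5.

16.5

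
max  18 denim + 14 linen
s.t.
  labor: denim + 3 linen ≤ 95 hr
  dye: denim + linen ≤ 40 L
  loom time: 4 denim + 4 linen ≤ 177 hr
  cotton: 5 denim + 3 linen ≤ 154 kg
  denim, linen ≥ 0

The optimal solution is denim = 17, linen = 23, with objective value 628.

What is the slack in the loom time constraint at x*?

17

loom time used = 4·17 + 4·23 = 160; slack = 177 − 160 = 17.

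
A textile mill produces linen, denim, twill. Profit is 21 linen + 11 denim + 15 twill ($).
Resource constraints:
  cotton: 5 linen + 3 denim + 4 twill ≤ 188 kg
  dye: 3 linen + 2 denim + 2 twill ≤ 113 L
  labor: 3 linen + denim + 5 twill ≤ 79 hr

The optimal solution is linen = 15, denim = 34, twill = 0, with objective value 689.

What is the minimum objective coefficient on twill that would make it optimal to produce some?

23

At the optimum: cotton uses 177 of 188 (slack = 11); dye uses 113 of 113 (binding); labor uses 79 of 79 (binding).
By complementary slackness, y = 0 for the non-binding constraint.
The binding rows give the dual system: 3·y_dye + 3·y_labor = 21 and 2·y_dye + 1·y_labor = 11.
→ y_dye = 4 and y_labor = 3.
twill enters the basis when its profit ≥ yᵀa₃ = 4·2 + 3·5 = 23.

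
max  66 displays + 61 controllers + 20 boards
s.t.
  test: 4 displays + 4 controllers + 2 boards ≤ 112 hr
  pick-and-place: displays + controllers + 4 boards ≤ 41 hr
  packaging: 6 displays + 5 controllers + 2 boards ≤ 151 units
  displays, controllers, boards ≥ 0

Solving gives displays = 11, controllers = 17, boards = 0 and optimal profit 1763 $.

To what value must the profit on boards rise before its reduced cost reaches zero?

28

Check each constraint at x*: test 112/112 (tight); pick-and-place 28/41 (slack 13); packaging 151/151 (tight).
By complementary slackness, y = 0 for the non-binding constraint.
The binding rows give the dual system: 4·y_test + 6·y_packaging = 66 and 4·y_test + 5·y_packaging = 61.
→ y_test = 9 and y_packaging = 5.
boards enters the basis when its profit ≥ yᵀa₃ = 9·2 + 5·2 = 28.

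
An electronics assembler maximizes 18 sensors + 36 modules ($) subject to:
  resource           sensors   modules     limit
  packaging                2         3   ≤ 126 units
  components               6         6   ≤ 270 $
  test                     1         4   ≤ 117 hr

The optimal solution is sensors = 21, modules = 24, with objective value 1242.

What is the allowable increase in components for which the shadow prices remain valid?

43.2

Binding constraints: components, test. The basis is B = [[6,6],[1,4]] with det 18.
Per unit increase in components, x* moves by d = (0.2222, -0.0556).
The basis stays optimal until packaging becomes binding; allowable increase = 43.2 $.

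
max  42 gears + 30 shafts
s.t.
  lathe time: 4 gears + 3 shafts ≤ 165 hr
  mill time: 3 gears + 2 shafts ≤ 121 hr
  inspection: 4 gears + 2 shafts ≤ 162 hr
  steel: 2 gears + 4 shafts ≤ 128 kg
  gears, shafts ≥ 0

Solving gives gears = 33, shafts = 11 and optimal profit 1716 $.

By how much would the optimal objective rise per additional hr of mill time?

6

Check each constraint at x*: lathe time 165/165 (tight); mill time 121/121 (tight); inspection 154/162 (slack 8); steel 110/128 (slack 18).
Slack constraints have shadow price 0 (complementary slackness).
From A_Bᵀ y = c: 4·y_lathe time + 3·y_mill time = 42; 3·y_lathe time + 2·y_mill time = 30.
→ y_lathe time = 6 and y_mill time = 6.
Shadow price of mill time = 6.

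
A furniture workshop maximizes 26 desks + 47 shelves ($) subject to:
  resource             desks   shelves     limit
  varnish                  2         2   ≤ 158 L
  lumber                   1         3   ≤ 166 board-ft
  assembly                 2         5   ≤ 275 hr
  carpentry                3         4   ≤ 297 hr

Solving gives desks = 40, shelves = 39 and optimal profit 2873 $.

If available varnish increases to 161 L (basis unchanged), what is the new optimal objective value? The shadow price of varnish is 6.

Δb = 3, so new z* = 2873 + (6)·(3) = 2873 + 18 = 2891.

2891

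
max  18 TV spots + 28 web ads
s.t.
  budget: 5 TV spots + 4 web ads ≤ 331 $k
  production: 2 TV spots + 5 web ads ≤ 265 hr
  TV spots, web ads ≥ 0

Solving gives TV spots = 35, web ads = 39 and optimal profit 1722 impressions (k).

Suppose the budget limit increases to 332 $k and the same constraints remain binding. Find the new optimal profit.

1724

Check each constraint at x*: budget 331/331 (tight); production 265/265 (tight).
Dual feasibility on the basic columns requires 5·y_budget + 2·y_production = 18, 4·y_budget + 5·y_production = 28.
This yields shadow prices y_budget = 2, y_production = 4.
Δz = y_budget·Δb = 2 × (1) = 2, so new z* = 1722 + 2 = 1724.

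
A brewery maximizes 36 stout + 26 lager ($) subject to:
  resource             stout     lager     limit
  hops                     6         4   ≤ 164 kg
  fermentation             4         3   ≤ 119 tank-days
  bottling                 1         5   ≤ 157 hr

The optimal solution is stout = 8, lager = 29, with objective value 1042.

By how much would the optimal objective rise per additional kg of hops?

Binding: hops and fermentation. Non-binding: bottling (4 unused).
Slack constraints have shadow price 0 (complementary slackness).
From A_Bᵀ y = c: 6·y_hops + 4·y_fermentation = 36; 4·y_hops + 3·y_fermentation = 26.
Solving: y_hops = 2, y_fermentation = 6.
Shadow price of hops = 2.

2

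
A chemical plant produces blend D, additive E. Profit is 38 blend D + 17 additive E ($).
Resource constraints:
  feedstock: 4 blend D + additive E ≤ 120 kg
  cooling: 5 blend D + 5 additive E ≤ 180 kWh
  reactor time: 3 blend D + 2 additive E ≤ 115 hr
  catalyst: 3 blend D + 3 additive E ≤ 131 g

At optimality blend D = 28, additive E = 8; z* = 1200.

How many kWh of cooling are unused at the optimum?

0

cooling used = 5·28 + 5·8 = 180; slack = 180 − 180 = 0.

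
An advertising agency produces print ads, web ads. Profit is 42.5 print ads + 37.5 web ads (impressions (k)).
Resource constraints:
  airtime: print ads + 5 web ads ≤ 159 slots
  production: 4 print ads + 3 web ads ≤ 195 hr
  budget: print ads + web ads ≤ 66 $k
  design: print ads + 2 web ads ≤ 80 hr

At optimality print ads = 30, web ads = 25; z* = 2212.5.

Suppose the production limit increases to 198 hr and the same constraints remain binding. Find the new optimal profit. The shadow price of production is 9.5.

Δb = 3, so new z* = 2212.5 + (9.5)·(3) = 2212.5 + 28.5 = 2241.

2241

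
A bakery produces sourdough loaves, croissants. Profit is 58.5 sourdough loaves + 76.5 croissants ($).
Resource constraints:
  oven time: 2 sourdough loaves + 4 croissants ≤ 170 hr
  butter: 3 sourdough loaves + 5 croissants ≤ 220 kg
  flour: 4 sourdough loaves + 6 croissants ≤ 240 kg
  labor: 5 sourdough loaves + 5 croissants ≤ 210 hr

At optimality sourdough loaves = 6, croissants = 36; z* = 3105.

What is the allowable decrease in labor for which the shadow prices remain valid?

10

Binding constraints: flour, labor. The basis is B = [[4,6],[5,5]] with det -10.
Per unit decrease in labor, x* moves by d = (-0.6, 0.4).
The basis stays optimal until sourdough loaves reaches 0; allowable decrease = 10 hr.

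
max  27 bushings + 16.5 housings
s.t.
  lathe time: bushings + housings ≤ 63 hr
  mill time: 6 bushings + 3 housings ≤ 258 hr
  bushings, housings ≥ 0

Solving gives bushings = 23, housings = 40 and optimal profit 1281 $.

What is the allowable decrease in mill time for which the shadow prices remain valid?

69

Binding constraints: lathe time, mill time. The basis is B = [[1,1],[6,3]] with det -3.
Per unit decrease in mill time, x* moves by d = (-0.3333, 0.3333).
The basis stays optimal until bushings reaches 0; allowable decrease = 69 hr.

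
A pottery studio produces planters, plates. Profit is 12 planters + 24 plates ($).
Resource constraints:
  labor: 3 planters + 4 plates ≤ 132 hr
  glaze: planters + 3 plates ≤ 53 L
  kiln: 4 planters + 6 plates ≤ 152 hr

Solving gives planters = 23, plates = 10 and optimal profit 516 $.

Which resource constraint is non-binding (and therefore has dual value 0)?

labor

labor: 109/132 (slack 23)
glaze: 53/53 (binding)
kiln: 152/152 (binding)
By complementary slackness, a constraint with positive slack has shadow price 0 → labor.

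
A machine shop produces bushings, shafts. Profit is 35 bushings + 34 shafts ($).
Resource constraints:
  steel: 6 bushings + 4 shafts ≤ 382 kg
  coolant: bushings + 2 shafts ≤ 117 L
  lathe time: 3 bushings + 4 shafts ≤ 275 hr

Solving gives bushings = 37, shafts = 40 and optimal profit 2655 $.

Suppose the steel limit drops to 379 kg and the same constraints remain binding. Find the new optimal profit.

2641.5

Binding: steel and coolant. Non-binding: lathe time (4 unused).
By complementary slackness, y = 0 for the non-binding constraint.
From A_Bᵀ y = c: 6·y_steel + 1·y_coolant = 35; 4·y_steel + 2·y_coolant = 34.
This yields shadow prices y_steel = 4.5, y_coolant = 8.
Δz = y_steel·Δb = 4.5 × (-3) = -13.5, so new z* = 2655 − 13.5 = 2641.5.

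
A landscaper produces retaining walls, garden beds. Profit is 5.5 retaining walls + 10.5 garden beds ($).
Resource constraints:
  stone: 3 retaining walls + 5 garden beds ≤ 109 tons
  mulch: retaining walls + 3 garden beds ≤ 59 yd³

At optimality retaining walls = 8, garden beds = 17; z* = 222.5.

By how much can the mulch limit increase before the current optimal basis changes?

Binding constraints: stone, mulch. The basis is B = [[3,5],[1,3]] with det 4.
Per unit increase in mulch, x* moves by d = (-1.25, 0.75).
The basis stays optimal until retaining walls reaches 0; allowable increase = 6.4 yd³.

6.4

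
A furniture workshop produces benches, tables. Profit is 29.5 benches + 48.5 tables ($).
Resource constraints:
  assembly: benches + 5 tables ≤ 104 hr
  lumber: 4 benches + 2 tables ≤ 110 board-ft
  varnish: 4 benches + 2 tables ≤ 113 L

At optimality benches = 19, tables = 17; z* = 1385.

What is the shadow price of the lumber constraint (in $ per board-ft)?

Binding: assembly and lumber. Non-binding: varnish (3 unused).
Since varnish is not tight, its dual is 0.
The binding rows give the dual system: 1·y_assembly + 4·y_lumber = 29.5 and 5·y_assembly + 2·y_lumber = 48.5.
This yields shadow prices y_assembly = 7.5, y_lumber = 5.5.
Shadow price of lumber = 5.5.

5.5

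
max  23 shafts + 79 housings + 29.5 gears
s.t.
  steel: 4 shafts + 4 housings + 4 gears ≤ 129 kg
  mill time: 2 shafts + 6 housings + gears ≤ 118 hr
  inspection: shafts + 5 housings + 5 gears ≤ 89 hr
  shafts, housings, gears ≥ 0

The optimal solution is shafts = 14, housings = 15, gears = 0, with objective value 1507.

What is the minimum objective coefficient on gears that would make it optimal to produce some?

Binding: mill time and inspection. Non-binding: steel (13 unused).
Since steel is not tight, its dual is 0.
Dual feasibility on the basic columns requires 2·y_mill time + 1·y_inspection = 23, 6·y_mill time + 5·y_inspection = 79.
This yields shadow prices y_mill time = 9, y_inspection = 5.
gears enters the basis when its profit ≥ yᵀa₃ = 9·1 + 5·5 = 34.

34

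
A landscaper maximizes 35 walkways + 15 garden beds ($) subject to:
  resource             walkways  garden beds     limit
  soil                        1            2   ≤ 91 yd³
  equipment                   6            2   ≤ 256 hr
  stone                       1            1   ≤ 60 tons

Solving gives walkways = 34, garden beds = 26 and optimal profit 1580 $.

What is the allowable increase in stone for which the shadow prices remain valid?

Binding constraints: equipment, stone. The basis is B = [[6,2],[1,1]] with det 4.
Per unit increase in stone, x* moves by d = (-0.5, 1.5).
The basis stays optimal until soil becomes binding; allowable increase = 2 tons.

2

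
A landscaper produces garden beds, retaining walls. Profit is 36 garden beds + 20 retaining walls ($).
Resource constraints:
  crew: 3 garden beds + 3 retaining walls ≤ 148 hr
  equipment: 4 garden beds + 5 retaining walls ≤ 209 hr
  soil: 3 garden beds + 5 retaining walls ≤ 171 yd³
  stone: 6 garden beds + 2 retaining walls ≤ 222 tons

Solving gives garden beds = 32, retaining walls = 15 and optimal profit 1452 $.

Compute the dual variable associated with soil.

2

Check each constraint at x*: crew 141/148 (slack 7); equipment 203/209 (slack 6); soil 171/171 (tight); stone 222/222 (tight).
By complementary slackness, y = 0 for the non-binding constraints.
From A_Bᵀ y = c: 3·y_soil + 6·y_stone = 36; 5·y_soil + 2·y_stone = 20.
This yields shadow prices y_soil = 2, y_stone = 5.
Shadow price of soil = 2.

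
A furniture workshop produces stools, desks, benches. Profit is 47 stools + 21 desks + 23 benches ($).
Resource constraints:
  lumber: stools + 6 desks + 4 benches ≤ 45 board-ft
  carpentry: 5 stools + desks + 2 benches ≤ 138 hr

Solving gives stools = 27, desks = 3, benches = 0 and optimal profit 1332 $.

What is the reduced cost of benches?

At the optimum: lumber uses 45 of 45 (binding); carpentry uses 138 of 138 (binding).
The binding rows give the dual system: 1·y_lumber + 5·y_carpentry = 47 and 6·y_lumber + 1·y_carpentry = 21.
→ y_lumber = 2 and y_carpentry = 9.
Reduced cost of benches: c₃ − yᵀa₃ = 23 − (2·4 + 9·2) = 23 − 26 = -3.

-3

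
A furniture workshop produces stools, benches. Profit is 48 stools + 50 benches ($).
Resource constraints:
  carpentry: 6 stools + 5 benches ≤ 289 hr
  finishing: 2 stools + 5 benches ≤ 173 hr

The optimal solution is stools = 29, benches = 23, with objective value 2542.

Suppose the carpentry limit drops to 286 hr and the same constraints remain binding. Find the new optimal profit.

Check each constraint at x*: carpentry 289/289 (tight); finishing 173/173 (tight).
Dual feasibility on the basic columns requires 6·y_carpentry + 2·y_finishing = 48, 5·y_carpentry + 5·y_finishing = 50.
This yields shadow prices y_carpentry = 7, y_finishing = 3.
Δz = y_carpentry·Δb = 7 × (-3) = -21, so new z* = 2542 − 21 = 2521.

2521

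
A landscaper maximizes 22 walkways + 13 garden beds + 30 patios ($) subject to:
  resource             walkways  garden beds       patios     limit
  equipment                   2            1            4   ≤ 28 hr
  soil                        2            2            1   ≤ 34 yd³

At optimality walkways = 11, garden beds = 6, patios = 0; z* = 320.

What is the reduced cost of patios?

Both equipment and soil are binding at x*.
Dual feasibility on the basic columns requires 2·y_equipment + 2·y_soil = 22, 1·y_equipment + 2·y_soil = 13.
This yields shadow prices y_equipment = 9, y_soil = 2.
Reduced cost of patios: c₃ − yᵀa₃ = 30 − (9·4 + 2·1) = 30 − 38 = -8.

-8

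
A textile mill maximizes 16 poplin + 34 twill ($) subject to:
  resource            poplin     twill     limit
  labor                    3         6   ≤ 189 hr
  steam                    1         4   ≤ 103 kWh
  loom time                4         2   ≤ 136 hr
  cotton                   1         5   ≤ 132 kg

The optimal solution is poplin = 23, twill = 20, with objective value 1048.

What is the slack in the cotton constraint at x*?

9

cotton used = 1·23 + 5·20 = 123; slack = 132 − 123 = 9.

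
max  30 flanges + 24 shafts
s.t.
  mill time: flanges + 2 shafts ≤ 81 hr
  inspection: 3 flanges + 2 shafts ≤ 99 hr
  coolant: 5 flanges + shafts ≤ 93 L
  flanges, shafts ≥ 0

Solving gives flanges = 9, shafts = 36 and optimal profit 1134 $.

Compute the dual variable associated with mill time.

At the optimum: mill time uses 81 of 81 (binding); inspection uses 99 of 99 (binding); coolant uses 81 of 93 (slack = 12).
Slack constraints have shadow price 0 (complementary slackness).
From A_Bᵀ y = c: 1·y_mill time + 3·y_inspection = 30; 2·y_mill time + 2·y_inspection = 24.
→ y_mill time = 3 and y_inspection = 9.
Shadow price of mill time = 3.

3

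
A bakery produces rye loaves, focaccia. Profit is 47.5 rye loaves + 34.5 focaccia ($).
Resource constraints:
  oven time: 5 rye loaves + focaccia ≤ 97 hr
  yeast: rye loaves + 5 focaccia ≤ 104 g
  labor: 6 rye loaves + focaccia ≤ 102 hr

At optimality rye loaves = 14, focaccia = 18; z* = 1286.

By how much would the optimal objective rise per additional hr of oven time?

0

Binding: yeast and labor. Non-binding: oven time (9 unused).
Slack constraints have shadow price 0 (complementary slackness).
Dual feasibility on the basic columns requires 1·y_yeast + 6·y_labor = 47.5, 5·y_yeast + 1·y_labor = 34.5.
This yields shadow prices y_yeast = 5.5, y_labor = 7.
Shadow price of oven time = 0.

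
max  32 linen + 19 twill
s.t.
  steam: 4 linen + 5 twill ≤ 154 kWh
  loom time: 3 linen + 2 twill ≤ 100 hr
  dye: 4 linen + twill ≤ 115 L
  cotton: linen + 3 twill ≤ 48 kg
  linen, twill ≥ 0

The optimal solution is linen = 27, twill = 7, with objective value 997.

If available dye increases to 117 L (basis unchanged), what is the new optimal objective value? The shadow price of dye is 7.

1011

Δb = 2, so new z* = 997 + (7)·(2) = 997 + 14 = 1011.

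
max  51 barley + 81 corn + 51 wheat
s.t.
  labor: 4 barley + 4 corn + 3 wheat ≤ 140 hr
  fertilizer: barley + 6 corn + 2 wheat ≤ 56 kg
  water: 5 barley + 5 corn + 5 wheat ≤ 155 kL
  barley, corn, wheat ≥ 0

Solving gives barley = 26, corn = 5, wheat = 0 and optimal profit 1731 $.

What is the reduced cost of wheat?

Binding: fertilizer and water. Non-binding: labor (16 unused).
Slack constraints have shadow price 0 (complementary slackness).
Dual feasibility on the basic columns requires 1·y_fertilizer + 5·y_water = 51, 6·y_fertilizer + 5·y_water = 81.
This yields shadow prices y_fertilizer = 6, y_water = 9.
Reduced cost of wheat: c₃ − yᵀa₃ = 51 − (6·2 + 9·5) = 51 − 57 = -6.

-6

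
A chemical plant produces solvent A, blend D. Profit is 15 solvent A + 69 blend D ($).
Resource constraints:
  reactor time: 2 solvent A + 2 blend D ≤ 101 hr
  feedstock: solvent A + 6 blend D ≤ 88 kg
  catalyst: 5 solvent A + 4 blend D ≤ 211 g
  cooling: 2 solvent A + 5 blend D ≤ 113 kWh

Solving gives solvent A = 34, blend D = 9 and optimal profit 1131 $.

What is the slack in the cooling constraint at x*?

0

cooling used = 2·34 + 5·9 = 113; slack = 113 − 113 = 0.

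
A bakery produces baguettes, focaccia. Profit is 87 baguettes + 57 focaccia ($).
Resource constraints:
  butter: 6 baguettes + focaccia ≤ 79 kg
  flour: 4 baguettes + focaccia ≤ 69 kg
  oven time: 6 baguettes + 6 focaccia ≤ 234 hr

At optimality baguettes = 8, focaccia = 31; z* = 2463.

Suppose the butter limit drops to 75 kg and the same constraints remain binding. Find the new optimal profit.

Binding: butter and oven time. Non-binding: flour (6 unused).
Since flour is not tight, its dual is 0.
The binding rows give the dual system: 6·y_butter + 6·y_oven time = 87 and 1·y_butter + 6·y_oven time = 57.
Solving: y_butter = 6, y_oven time = 8.5.
Δz = y_butter·Δb = 6 × (-4) = -24, so new z* = 2463 − 24 = 2439.

2439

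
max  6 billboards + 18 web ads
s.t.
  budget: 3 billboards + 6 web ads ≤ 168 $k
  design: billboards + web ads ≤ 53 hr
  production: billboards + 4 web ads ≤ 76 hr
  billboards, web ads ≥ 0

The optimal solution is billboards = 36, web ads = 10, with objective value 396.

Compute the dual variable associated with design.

Check each constraint at x*: budget 168/168 (tight); design 46/53 (slack 7); production 76/76 (tight).
By complementary slackness, y = 0 for the non-binding constraint.
Dual feasibility on the basic columns requires 3·y_budget + 1·y_production = 6, 6·y_budget + 4·y_production = 18.
→ y_budget = 1 and y_production = 3.
Shadow price of design = 0.

0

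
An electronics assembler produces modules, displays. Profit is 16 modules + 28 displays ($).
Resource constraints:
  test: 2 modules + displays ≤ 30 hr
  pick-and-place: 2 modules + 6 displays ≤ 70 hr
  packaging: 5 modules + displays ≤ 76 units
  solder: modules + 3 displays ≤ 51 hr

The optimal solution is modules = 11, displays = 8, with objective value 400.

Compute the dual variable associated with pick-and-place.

4

At the optimum: test uses 30 of 30 (binding); pick-and-place uses 70 of 70 (binding); packaging uses 63 of 76 (slack = 13); solder uses 35 of 51 (slack = 16).
By complementary slackness, y = 0 for the non-binding constraints.
The binding rows give the dual system: 2·y_test + 2·y_pick-and-place = 16 and 1·y_test + 6·y_pick-and-place = 28.
→ y_test = 4 and y_pick-and-place = 4.
Shadow price of pick-and-place = 4.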